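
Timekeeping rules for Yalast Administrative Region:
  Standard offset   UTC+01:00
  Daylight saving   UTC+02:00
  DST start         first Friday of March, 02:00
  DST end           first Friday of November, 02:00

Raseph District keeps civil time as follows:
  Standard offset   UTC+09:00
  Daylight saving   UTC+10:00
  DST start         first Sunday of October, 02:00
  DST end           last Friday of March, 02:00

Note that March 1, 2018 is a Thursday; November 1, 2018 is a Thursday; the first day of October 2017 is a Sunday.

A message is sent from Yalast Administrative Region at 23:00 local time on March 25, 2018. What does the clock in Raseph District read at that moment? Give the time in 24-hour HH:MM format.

07:00

1 March 2018 is a Thursday, so the first Friday is March 2.
1 November 2018 is a Thursday, so the first Friday is November 2.
Daylight saving runs 2 March – 2 November; March 25, 2018 is inside that window, so Yalast Administrative Region is at UTC+02:00.
23:00 Yalast Administrative Region − 2h = 21:00 UTC.
1 October 2017 is a Sunday, so the first Sunday is October 1.
1 March 2018 is a Thursday, so Fridays fall on 2, 9, 16, 23, 30; the last is March 30.
At the standard offset (UTC+09:00), 21:00 UTC + 9h = 06:00 Raseph District standard time (rolling into the next day, 26 March 2018).
The standard-time date in Raseph District, March 26, 2018, falls between 1 October 2017 and 30 March 2018, so daylight saving is in effect and Raseph District is at UTC+10:00.
21:00 UTC + 10h = 07:00 Raseph District (rolling into the next day, 26 March 2018).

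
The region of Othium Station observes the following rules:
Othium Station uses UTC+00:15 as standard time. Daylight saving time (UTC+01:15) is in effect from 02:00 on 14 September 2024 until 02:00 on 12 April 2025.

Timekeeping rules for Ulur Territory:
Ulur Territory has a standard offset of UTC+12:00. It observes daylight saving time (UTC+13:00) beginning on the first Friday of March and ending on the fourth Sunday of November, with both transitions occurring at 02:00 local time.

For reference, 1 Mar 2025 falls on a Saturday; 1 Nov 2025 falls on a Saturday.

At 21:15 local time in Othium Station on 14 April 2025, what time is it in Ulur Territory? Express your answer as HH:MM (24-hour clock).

Daylight saving runs 14 September 2024 – 12 April 2025; 14 April 2025 is outside that window, so Othium Station is on standard time at UTC+00:15.
21:15 Othium Station − 0h15m = 21:00 UTC.
1 March 2025 is a Saturday, so the first Friday is March 7.
1 November 2025 is a Saturday, so the first Sunday is November 2 and the fourth is November 23.
At the standard offset (UTC+12:00), 21:00 UTC + 12h = 09:00 Ulur Territory standard time (rolling into the next day, 15 April 2025).
The standard-time date in Ulur Territory, 15 April 2025, lies within the daylight-saving period (7 March – 23 November), so Ulur Territory is on daylight time, UTC+13:00.
21:00 UTC + 13h = 10:00 Ulur Territory (rolling into the next day, 15 April 2025).

10:00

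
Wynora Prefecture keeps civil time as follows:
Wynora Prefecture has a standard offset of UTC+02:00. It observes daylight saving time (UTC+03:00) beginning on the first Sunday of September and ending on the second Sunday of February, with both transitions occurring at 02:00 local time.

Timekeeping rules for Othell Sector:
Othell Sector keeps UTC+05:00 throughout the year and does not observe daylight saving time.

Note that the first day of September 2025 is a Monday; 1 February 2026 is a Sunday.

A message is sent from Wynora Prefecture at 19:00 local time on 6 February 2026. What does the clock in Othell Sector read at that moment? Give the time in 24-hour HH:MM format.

21:00

1 September 2025 is a Monday, so the first Sunday is September 7.
1 February 2026 is a Sunday, so the first Sunday is February 1 and the second is February 8.
6 February 2026 lies within the daylight-saving period (7 September 2025 – 8 February 2026), so Wynora Prefecture is on daylight time, UTC+03:00.
19:00 Wynora Prefecture − 3h = 16:00 UTC.
Othell Sector has no daylight saving, so its offset is UTC+05:00 year-round.
16:00 UTC + 5h = 21:00 Othell Sector.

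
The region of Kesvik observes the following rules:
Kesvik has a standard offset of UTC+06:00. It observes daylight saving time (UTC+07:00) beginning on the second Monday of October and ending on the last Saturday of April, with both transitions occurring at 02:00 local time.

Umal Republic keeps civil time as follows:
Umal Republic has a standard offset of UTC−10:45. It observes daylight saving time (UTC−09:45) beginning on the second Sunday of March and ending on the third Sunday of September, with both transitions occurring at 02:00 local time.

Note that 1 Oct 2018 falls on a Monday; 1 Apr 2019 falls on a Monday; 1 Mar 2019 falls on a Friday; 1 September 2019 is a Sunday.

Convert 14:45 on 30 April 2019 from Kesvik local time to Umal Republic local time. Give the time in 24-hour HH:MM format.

23:00

1 October 2018 is a Monday, so the first Monday is October 1 and the second is October 8.
1 April 2019 is a Monday, so Saturdays fall on 6, 13, 20, 27; the last is April 27.
Daylight saving runs 8 October 2018 – 27 April 2019; 30 April 2019 is outside that window, so Kesvik is on standard time at UTC+06:00.
14:45 Kesvik − 6h = 08:45 UTC.
1 March 2019 is a Friday, so the first Sunday is March 3 and the second is March 10.
1 September 2019 is a Sunday, so the first Sunday is September 1 and the third is September 15.
At the standard offset (UTC−10:45), 08:45 UTC − 10h45m = 22:00 Umal Republic standard time (rolling into the previous day, 29 April 2019).
Daylight saving runs 10 March – 15 September; the standard-time date in Umal Republic, 29 April 2019, is inside that window, so Umal Republic is at UTC−09:45.
08:45 UTC − 9h45m = 23:00 Umal Republic (rolling into the previous day, 29 April 2019).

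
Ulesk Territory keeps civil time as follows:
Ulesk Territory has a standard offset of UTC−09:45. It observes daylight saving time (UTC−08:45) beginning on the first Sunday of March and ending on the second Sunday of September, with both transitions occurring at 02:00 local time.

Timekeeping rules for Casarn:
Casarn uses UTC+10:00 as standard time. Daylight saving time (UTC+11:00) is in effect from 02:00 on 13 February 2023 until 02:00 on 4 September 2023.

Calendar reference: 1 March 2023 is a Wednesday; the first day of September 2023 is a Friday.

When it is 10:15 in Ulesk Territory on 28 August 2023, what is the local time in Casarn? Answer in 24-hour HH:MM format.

1 March 2023 is a Wednesday, so the first Sunday is March 5.
1 September 2023 is a Friday, so the first Sunday is September 3 and the second is September 10.
28 August 2023 lies within the daylight-saving period (5 March – 10 September), so Ulesk Territory is on daylight time, UTC−08:45.
10:15 Ulesk Territory + 8h45m = 19:00 UTC.
At the standard offset (UTC+10:00), 19:00 UTC + 10h = 05:00 Casarn standard time (rolling into the next day, 29 August 2023).
The standard-time date in Casarn, 29 August 2023, lies within the daylight-saving period (13 February – 4 September), so Casarn is on daylight time, UTC+11:00.
19:00 UTC + 11h = 06:00 Casarn (rolling into the next day, 29 August 2023).

06:00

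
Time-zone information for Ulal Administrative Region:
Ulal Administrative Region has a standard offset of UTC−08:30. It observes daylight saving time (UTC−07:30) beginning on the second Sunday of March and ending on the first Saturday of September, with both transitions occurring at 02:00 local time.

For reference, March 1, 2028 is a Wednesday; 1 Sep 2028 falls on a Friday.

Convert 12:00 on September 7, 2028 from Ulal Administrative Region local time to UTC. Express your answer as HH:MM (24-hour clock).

1 March 2028 is a Wednesday, so the first Sunday is March 5 and the second is March 12.
1 September 2028 is a Friday, so the first Saturday is September 2.
September 7, 2028 is outside the daylight-saving period (12 March – 2 September), so Ulal Administrative Region is on standard time, UTC−08:30.
12:00 local + 8h30m = 20:30 UTC.

20:30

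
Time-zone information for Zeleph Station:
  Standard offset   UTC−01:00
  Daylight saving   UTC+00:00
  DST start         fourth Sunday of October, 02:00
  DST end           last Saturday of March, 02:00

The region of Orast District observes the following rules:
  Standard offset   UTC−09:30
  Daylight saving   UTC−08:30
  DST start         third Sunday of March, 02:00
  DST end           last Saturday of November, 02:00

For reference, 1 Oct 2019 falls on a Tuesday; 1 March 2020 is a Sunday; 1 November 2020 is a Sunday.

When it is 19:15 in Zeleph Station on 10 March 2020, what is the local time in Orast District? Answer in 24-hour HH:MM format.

1 October 2019 is a Tuesday, so the first Sunday is October 6 and the fourth is October 27.
1 March 2020 is a Sunday, so Saturdays fall on 7, 14, 21, 28; the last is March 28.
10 March 2020 falls between 27 October 2019 and 28 March 2020, so daylight saving is in effect and Zeleph Station is at UTC+00:00.
19:15 Zeleph Station − 0h = 19:15 UTC.
1 March 2020 is a Sunday, so the first Sunday is March 1 and the third is March 15.
1 November 2020 is a Sunday, so Saturdays fall on 7, 14, 21, 28; the last is November 28.
At the standard offset (UTC−09:30), 19:15 UTC − 9h30m = 09:45 Orast District standard time.
The standard-time date in Orast District, 10 March 2020, is outside the daylight-saving period (15 March – 28 November), so Orast District is on standard time, UTC−09:30.
19:15 UTC − 9h30m = 09:45 Orast District.

09:45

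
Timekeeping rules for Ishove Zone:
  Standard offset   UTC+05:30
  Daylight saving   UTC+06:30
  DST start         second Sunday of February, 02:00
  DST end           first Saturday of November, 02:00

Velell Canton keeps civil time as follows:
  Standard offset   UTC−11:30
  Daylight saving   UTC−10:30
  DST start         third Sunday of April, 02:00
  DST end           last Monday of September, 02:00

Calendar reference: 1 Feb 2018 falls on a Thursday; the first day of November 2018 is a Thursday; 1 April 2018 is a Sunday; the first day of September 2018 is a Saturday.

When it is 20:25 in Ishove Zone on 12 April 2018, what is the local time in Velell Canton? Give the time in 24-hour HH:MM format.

02:25

1 February 2018 is a Thursday, so the first Sunday is February 4 and the second is February 11.
1 November 2018 is a Thursday, so the first Saturday is November 3.
12 April 2018 lies within the daylight-saving period (11 February – 3 November), so Ishove Zone is on daylight time, UTC+06:30.
20:25 Ishove Zone − 6h30m = 13:55 UTC.
1 April 2018 is a Sunday, so the first Sunday is April 1 and the third is April 15.
1 September 2018 is a Saturday, so Mondays fall on 3, 10, 17, 24; the last is September 24.
At the standard offset (UTC−11:30), 13:55 UTC − 11h30m = 02:25 Velell Canton standard time.
Daylight saving runs 15 April – 24 September; the standard-time date in Velell Canton, 12 April 2018, is outside that window, so Velell Canton is on standard time at UTC−11:30.
13:55 UTC − 11h30m = 02:25 Velell Canton.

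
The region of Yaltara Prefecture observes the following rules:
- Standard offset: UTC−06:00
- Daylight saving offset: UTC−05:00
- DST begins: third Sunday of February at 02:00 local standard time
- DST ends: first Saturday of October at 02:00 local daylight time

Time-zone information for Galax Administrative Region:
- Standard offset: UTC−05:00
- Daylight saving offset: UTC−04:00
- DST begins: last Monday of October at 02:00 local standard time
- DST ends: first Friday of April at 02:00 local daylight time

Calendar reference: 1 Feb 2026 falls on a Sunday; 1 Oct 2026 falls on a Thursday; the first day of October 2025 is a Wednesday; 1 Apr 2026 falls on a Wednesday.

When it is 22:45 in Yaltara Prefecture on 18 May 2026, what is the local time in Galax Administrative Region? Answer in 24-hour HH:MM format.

22:45

1 February 2026 is a Sunday, so the first Sunday is February 1 and the third is February 15.
1 October 2026 is a Thursday, so the first Saturday is October 3.
18 May 2026 falls between 15 February and 3 October, so daylight saving is in effect and Yaltara Prefecture is at UTC−05:00.
22:45 Yaltara Prefecture + 5h = 03:45 UTC (rolling into the next day, 19 May 2026).
1 October 2025 is a Wednesday, so Mondays fall on 6, 13, 20, 27; the last is October 27.
1 April 2026 is a Wednesday, so the first Friday is April 3.
At the standard offset (UTC−05:00), 03:45 UTC − 5h = 22:45 Galax Administrative Region standard time (rolling into the previous day, 18 May 2026).
The standard-time date in Galax Administrative Region, 18 May 2026, is outside the daylight-saving period (27 October 2025 – 3 April 2026), so Galax Administrative Region is on standard time, UTC−05:00.
03:45 UTC − 5h = 22:45 Galax Administrative Region (rolling into the previous day, 18 May 2026).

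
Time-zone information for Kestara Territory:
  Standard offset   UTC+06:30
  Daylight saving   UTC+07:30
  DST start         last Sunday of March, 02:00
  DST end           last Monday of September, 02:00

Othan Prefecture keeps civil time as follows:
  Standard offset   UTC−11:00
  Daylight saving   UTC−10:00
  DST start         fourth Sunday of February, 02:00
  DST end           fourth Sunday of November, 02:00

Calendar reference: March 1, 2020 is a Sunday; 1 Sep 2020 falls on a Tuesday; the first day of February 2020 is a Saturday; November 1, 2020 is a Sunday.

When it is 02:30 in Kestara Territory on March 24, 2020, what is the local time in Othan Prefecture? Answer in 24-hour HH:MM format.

1 March 2020 is a Sunday, so Sundays fall on 1, 8, 15, 22, 29; the last is March 29.
1 September 2020 is a Tuesday, so Mondays fall on 7, 14, 21, 28; the last is September 28.
March 24, 2020 is outside the daylight-saving period (29 March – 28 September), so Kestara Territory is on standard time, UTC+06:30.
02:30 Kestara Territory − 6h30m = 20:00 UTC (rolling into the previous day, 23 March 2020).
1 February 2020 is a Saturday, so the first Sunday is February 2 and the fourth is February 23.
1 November 2020 is a Sunday, so the first Sunday is November 1 and the fourth is November 22.
At the standard offset (UTC−11:00), 20:00 UTC − 11h = 09:00 Othan Prefecture standard time.
The standard-time date in Othan Prefecture, March 23, 2020, lies within the daylight-saving period (23 February – 22 November), so Othan Prefecture is on daylight time, UTC−10:00.
20:00 UTC − 10h = 10:00 Othan Prefecture.

10:00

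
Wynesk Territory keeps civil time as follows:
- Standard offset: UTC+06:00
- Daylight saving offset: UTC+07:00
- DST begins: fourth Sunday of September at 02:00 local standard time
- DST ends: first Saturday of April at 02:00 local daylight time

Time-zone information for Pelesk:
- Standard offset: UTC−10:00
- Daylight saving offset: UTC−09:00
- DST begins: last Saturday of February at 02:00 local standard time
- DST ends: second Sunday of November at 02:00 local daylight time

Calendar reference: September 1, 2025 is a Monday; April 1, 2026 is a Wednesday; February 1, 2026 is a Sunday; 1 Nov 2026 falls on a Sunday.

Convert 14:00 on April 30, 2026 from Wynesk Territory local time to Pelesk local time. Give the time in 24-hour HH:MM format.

23:00

1 September 2025 is a Monday, so the first Sunday is September 7 and the fourth is September 28.
1 April 2026 is a Wednesday, so the first Saturday is April 4.
April 30, 2026 is outside the daylight-saving period (28 September 2025 – 4 April 2026), so Wynesk Territory is on standard time, UTC+06:00.
14:00 Wynesk Territory − 6h = 08:00 UTC.
1 February 2026 is a Sunday, so Saturdays fall on 7, 14, 21, 28; the last is February 28.
1 November 2026 is a Sunday, so the first Sunday is November 1 and the second is November 8.
At the standard offset (UTC−10:00), 08:00 UTC − 10h = 22:00 Pelesk standard time (rolling into the previous day, 29 April 2026).
The standard-time date in Pelesk, April 29, 2026, lies within the daylight-saving period (28 February – 8 November), so Pelesk is on daylight time, UTC−09:00.
08:00 UTC − 9h = 23:00 Pelesk (rolling into the previous day, 29 April 2026).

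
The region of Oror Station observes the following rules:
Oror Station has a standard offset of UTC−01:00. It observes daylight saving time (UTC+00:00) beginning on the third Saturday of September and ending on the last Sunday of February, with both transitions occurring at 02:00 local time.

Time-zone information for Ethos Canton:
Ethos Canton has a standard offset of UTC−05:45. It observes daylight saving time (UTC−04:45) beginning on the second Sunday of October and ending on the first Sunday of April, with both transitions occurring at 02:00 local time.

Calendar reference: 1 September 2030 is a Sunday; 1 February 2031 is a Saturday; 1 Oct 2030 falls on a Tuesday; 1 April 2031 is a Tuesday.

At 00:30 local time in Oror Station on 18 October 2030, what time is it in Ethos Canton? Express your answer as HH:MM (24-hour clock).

1 September 2030 is a Sunday, so the first Saturday is September 7 and the third is September 21.
1 February 2031 is a Saturday, so Sundays fall on 2, 9, 16, 23; the last is February 23.
Daylight saving runs 21 September 2030 – 23 February 2031; 18 October 2030 is inside that window, so Oror Station is at UTC+00:00.
00:30 Oror Station − 0h = 00:30 UTC.
1 October 2030 is a Tuesday, so the first Sunday is October 6 and the second is October 13.
1 April 2031 is a Tuesday, so the first Sunday is April 6.
At the standard offset (UTC−05:45), 00:30 UTC − 5h45m = 18:45 Ethos Canton standard time (rolling into the previous day, 17 October 2030).
The standard-time date in Ethos Canton, 17 October 2030, falls between 13 October 2030 and 6 April 2031, so daylight saving is in effect and Ethos Canton is at UTC−04:45.
00:30 UTC − 4h45m = 19:45 Ethos Canton (rolling into the previous day, 17 October 2030).

19:45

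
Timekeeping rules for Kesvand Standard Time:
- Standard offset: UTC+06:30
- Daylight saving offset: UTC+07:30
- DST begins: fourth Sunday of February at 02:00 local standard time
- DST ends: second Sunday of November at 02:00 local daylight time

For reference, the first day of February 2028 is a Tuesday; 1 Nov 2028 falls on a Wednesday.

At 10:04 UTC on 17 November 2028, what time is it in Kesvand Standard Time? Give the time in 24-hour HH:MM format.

1 February 2028 is a Tuesday, so the first Sunday is February 6 and the fourth is February 27.
1 November 2028 is a Wednesday, so the first Sunday is November 5 and the second is November 12.
At the standard offset (UTC+06:30), 10:04 UTC + 6h30m = 16:34 Kesvand Standard Time standard time.
The standard-time date in Kesvand Standard Time, 17 November 2028, is outside the daylight-saving period (27 February – 12 November), so Kesvand Standard Time is on standard time, UTC+06:30.
10:04 UTC + 6h30m = 16:34 local.

16:34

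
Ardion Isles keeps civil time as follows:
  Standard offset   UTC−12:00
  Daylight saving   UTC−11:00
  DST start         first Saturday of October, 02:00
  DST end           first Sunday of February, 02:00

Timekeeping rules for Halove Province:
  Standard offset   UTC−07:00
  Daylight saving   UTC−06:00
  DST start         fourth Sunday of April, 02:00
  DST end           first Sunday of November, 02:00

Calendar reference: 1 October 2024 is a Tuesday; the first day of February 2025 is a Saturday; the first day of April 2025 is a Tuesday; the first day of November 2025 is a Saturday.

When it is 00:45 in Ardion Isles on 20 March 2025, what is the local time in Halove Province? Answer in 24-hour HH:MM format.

05:45

1 October 2024 is a Tuesday, so the first Saturday is October 5.
1 February 2025 is a Saturday, so the first Sunday is February 2.
20 March 2025 is outside the daylight-saving period (5 October 2024 – 2 February 2025), so Ardion Isles is on standard time, UTC−12:00.
00:45 Ardion Isles + 12h = 12:45 UTC.
1 April 2025 is a Tuesday, so the first Sunday is April 6 and the fourth is April 27.
1 November 2025 is a Saturday, so the first Sunday is November 2.
At the standard offset (UTC−07:00), 12:45 UTC − 7h = 05:45 Halove Province standard time.
Daylight saving runs 27 April – 2 November; the standard-time date in Halove Province, 20 March 2025, is outside that window, so Halove Province is on standard time at UTC−07:00.
12:45 UTC − 7h = 05:45 Halove Province.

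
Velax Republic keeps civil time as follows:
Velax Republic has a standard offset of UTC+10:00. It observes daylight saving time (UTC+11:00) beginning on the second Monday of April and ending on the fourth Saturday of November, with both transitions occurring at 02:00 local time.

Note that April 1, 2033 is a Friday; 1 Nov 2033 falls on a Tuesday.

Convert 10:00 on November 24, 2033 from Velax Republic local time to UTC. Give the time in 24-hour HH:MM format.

1 April 2033 is a Friday, so the first Monday is April 4 and the second is April 11.
1 November 2033 is a Tuesday, so the first Saturday is November 5 and the fourth is November 26.
Daylight saving runs 11 April – 26 November; November 24, 2033 is inside that window, so Velax Republic is at UTC+11:00.
10:00 local − 11h = 23:00 UTC (rolling into the previous day, 23 November 2033).

23:00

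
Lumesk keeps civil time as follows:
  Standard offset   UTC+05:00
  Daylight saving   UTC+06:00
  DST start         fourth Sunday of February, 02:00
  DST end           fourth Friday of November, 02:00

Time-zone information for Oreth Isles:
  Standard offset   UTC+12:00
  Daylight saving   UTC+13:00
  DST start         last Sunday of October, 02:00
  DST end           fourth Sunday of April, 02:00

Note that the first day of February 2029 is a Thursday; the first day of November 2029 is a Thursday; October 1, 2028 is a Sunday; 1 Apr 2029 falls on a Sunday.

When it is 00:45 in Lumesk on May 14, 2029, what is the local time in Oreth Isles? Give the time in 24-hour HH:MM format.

06:45

1 February 2029 is a Thursday, so the first Sunday is February 4 and the fourth is February 25.
1 November 2029 is a Thursday, so the first Friday is November 2 and the fourth is November 23.
Daylight saving runs 25 February – 23 November; May 14, 2029 is inside that window, so Lumesk is at UTC+06:00.
00:45 Lumesk − 6h = 18:45 UTC (rolling into the previous day, 13 May 2029).
1 October 2028 is a Sunday, so Sundays fall on 1, 8, 15, 22, 29; the last is October 29.
1 April 2029 is a Sunday, so the first Sunday is April 1 and the fourth is April 22.
At the standard offset (UTC+12:00), 18:45 UTC + 12h = 06:45 Oreth Isles standard time (rolling into the next day, 14 May 2029).
The standard-time date in Oreth Isles, May 14, 2029, is outside the daylight-saving period (29 October 2028 – 22 April 2029), so Oreth Isles is on standard time, UTC+12:00.
18:45 UTC + 12h = 06:45 Oreth Isles (rolling into the next day, 14 May 2029).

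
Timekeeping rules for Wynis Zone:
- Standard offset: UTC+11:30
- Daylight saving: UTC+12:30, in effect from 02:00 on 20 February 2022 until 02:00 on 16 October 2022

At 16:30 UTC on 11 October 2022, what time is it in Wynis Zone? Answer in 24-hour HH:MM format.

05:00

At the standard offset (UTC+11:30), 16:30 UTC + 11h30m = 04:00 Wynis Zone standard time (rolling into the next day, 12 October 2022).
Daylight saving runs 20 February – 16 October; the standard-time date in Wynis Zone, 12 October 2022, is inside that window, so Wynis Zone is at UTC+12:30.
16:30 UTC + 12h30m = 05:00 local (rolling into the next day, 12 October 2022).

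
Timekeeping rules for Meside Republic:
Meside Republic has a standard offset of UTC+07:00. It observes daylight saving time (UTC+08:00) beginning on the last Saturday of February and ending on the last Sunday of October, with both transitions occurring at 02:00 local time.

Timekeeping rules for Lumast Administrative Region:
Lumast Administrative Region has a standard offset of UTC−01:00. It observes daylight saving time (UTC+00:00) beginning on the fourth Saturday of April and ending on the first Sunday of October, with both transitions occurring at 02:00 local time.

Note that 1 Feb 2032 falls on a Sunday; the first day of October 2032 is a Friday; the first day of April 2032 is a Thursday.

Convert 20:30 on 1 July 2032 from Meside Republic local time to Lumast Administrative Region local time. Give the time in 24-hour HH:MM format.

12:30

1 February 2032 is a Sunday, so Saturdays fall on 7, 14, 21, 28; the last is February 28.
1 October 2032 is a Friday, so Sundays fall on 3, 10, 17, 24, 31; the last is October 31.
Daylight saving runs 28 February – 31 October; 1 July 2032 is inside that window, so Meside Republic is at UTC+08:00.
20:30 Meside Republic − 8h = 12:30 UTC.
1 April 2032 is a Thursday, so the first Saturday is April 3 and the fourth is April 24.
1 October 2032 is a Friday, so the first Sunday is October 3.
At the standard offset (UTC−01:00), 12:30 UTC − 1h = 11:30 Lumast Administrative Region standard time.
The standard-time date in Lumast Administrative Region, 1 July 2032, falls between 24 April and 3 October, so daylight saving is in effect and Lumast Administrative Region is at UTC+00:00.
12:30 UTC + 0h = 12:30 Lumast Administrative Region.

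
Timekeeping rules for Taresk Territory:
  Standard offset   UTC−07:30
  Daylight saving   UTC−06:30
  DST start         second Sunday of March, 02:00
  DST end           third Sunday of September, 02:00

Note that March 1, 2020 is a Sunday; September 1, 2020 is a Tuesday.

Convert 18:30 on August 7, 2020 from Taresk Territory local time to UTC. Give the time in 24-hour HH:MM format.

1 March 2020 is a Sunday, so the first Sunday is March 1 and the second is March 8.
1 September 2020 is a Tuesday, so the first Sunday is September 6 and the third is September 20.
August 7, 2020 lies within the daylight-saving period (8 March – 20 September), so Taresk Territory is on daylight time, UTC−06:30.
18:30 local + 6h30m = 01:00 UTC (rolling into the next day, 8 August 2020).

01:00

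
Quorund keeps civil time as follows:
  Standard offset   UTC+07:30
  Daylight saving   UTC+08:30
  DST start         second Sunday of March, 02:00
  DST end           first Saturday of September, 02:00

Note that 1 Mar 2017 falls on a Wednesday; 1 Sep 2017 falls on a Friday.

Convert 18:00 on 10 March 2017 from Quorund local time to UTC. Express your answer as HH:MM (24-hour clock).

1 March 2017 is a Wednesday, so the first Sunday is March 5 and the second is March 12.
1 September 2017 is a Friday, so the first Saturday is September 2.
10 March 2017 does not fall between 12 March and 2 September, so daylight saving is not in effect and Quorund is at UTC+07:30.
18:00 local − 7h30m = 10:30 UTC.

10:30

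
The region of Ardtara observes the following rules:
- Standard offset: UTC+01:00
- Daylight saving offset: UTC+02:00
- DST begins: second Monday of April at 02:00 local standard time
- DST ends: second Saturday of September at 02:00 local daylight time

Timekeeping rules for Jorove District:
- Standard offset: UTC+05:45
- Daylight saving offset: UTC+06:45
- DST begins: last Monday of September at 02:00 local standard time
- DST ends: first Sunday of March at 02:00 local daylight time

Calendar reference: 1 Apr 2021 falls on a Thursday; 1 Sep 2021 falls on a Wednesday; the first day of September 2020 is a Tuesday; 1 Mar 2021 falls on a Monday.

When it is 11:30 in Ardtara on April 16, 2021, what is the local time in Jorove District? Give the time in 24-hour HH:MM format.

15:15

1 April 2021 is a Thursday, so the first Monday is April 5 and the second is April 12.
1 September 2021 is a Wednesday, so the first Saturday is September 4 and the second is September 11.
Daylight saving runs 12 April – 11 September; April 16, 2021 is inside that window, so Ardtara is at UTC+02:00.
11:30 Ardtara − 2h = 09:30 UTC.
1 September 2020 is a Tuesday, so Mondays fall on 7, 14, 21, 28; the last is September 28.
1 March 2021 is a Monday, so the first Sunday is March 7.
At the standard offset (UTC+05:45), 09:30 UTC + 5h45m = 15:15 Jorove District standard time.
The standard-time date in Jorove District, April 16, 2021, is outside the daylight-saving period (28 September 2020 – 7 March 2021), so Jorove District is on standard time, UTC+05:45.
09:30 UTC + 5h45m = 15:15 Jorove District.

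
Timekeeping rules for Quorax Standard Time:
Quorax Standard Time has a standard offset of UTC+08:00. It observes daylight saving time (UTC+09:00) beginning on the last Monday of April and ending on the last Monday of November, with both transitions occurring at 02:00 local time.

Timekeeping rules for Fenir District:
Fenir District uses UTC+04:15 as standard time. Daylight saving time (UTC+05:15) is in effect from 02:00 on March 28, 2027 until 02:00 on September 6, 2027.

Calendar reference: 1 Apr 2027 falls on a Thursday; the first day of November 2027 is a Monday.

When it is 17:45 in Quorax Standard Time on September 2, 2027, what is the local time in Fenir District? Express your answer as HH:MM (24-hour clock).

14:00

1 April 2027 is a Thursday, so Mondays fall on 5, 12, 19, 26; the last is April 26.
1 November 2027 is a Monday, so Mondays fall on 1, 8, 15, 22, 29; the last is November 29.
Daylight saving runs 26 April – 29 November; September 2, 2027 is inside that window, so Quorax Standard Time is at UTC+09:00.
17:45 Quorax Standard Time − 9h = 08:45 UTC.
At the standard offset (UTC+04:15), 08:45 UTC + 4h15m = 13:00 Fenir District standard time.
Daylight saving runs 28 March – 6 September; the standard-time date in Fenir District, September 2, 2027, is inside that window, so Fenir District is at UTC+05:15.
08:45 UTC + 5h15m = 14:00 Fenir District.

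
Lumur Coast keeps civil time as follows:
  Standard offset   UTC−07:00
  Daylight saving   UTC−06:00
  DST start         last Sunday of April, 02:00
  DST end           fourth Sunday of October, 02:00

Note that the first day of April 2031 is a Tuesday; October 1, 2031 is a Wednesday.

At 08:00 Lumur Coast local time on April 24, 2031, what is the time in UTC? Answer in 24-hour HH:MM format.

1 April 2031 is a Tuesday, so Sundays fall on 6, 13, 20, 27; the last is April 27.
1 October 2031 is a Wednesday, so the first Sunday is October 5 and the fourth is October 26.
April 24, 2031 is outside the daylight-saving period (27 April – 26 October), so Lumur Coast is on standard time, UTC−07:00.
08:00 local + 7h = 15:00 UTC.

15:00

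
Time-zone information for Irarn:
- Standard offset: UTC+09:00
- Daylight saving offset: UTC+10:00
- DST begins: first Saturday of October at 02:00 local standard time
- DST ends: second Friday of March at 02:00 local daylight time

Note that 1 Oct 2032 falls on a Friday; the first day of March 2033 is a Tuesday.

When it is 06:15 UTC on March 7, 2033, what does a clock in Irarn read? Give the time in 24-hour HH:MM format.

1 October 2032 is a Friday, so the first Saturday is October 2.
1 March 2033 is a Tuesday, so the first Friday is March 4 and the second is March 11.
At the standard offset (UTC+09:00), 06:15 UTC + 9h = 15:15 Irarn standard time.
The standard-time date in Irarn, March 7, 2033, falls between 2 October 2032 and 11 March 2033, so daylight saving is in effect and Irarn is at UTC+10:00.
06:15 UTC + 10h = 16:15 local.

16:15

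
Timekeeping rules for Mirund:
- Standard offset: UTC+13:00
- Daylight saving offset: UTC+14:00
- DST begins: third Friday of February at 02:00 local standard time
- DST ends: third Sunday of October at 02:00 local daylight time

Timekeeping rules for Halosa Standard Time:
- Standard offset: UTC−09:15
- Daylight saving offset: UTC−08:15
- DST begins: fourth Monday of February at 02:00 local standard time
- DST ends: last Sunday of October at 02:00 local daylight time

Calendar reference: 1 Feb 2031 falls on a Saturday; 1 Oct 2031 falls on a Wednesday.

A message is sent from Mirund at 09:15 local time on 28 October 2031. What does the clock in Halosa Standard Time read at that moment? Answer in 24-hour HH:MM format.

1 February 2031 is a Saturday, so the first Friday is February 7 and the third is February 21.
1 October 2031 is a Wednesday, so the first Sunday is October 5 and the third is October 19.
28 October 2031 is outside the daylight-saving period (21 February – 19 October), so Mirund is on standard time, UTC+13:00.
09:15 Mirund − 13h = 20:15 UTC (rolling into the previous day, 27 October 2031).
1 February 2031 is a Saturday, so the first Monday is February 3 and the fourth is February 24.
1 October 2031 is a Wednesday, so Sundays fall on 5, 12, 19, 26; the last is October 26.
At the standard offset (UTC−09:15), 20:15 UTC − 9h15m = 11:00 Halosa Standard Time standard time.
The standard-time date in Halosa Standard Time, 27 October 2031, does not fall between 24 February and 26 October, so daylight saving is not in effect and Halosa Standard Time is at UTC−09:15.
20:15 UTC − 9h15m = 11:00 Halosa Standard Time.

11:00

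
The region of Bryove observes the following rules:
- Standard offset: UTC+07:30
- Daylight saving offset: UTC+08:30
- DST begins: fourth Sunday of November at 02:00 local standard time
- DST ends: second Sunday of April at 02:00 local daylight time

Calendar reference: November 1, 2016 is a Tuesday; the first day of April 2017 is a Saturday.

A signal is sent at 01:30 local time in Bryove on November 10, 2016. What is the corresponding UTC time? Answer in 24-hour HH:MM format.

1 November 2016 is a Tuesday, so the first Sunday is November 6 and the fourth is November 27.
1 April 2017 is a Saturday, so the first Sunday is April 2 and the second is April 9.
November 10, 2016 is outside the daylight-saving period (27 November 2016 – 9 April 2017), so Bryove is on standard time, UTC+07:30.
01:30 local − 7h30m = 18:00 UTC (rolling into the previous day, 9 November 2016).

18:00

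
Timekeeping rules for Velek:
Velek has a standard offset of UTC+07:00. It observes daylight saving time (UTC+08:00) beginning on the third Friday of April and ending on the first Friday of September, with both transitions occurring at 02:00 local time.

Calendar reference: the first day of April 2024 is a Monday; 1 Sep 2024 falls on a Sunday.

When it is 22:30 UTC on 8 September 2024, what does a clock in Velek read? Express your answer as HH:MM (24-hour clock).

1 April 2024 is a Monday, so the first Friday is April 5 and the third is April 19.
1 September 2024 is a Sunday, so the first Friday is September 6.
At the standard offset (UTC+07:00), 22:30 UTC + 7h = 05:30 Velek standard time (rolling into the next day, 9 September 2024).
The standard-time date in Velek, 9 September 2024, does not fall between 19 April and 6 September, so daylight saving is not in effect and Velek is at UTC+07:00.
22:30 UTC + 7h = 05:30 local (rolling into the next day, 9 September 2024).

05:30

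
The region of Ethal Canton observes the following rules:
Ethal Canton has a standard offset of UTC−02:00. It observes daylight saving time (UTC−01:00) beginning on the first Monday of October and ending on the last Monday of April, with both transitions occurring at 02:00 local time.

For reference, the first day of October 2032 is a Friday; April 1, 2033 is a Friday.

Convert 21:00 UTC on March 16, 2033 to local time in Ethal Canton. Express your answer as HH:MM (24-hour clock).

20:00

1 October 2032 is a Friday, so the first Monday is October 4.
1 April 2033 is a Friday, so Mondays fall on 4, 11, 18, 25; the last is April 25.
At the standard offset (UTC−02:00), 21:00 UTC − 2h = 19:00 Ethal Canton standard time.
Daylight saving runs 4 October 2032 – 25 April 2033; the standard-time date in Ethal Canton, March 16, 2033, is inside that window, so Ethal Canton is at UTC−01:00.
21:00 UTC − 1h = 20:00 local.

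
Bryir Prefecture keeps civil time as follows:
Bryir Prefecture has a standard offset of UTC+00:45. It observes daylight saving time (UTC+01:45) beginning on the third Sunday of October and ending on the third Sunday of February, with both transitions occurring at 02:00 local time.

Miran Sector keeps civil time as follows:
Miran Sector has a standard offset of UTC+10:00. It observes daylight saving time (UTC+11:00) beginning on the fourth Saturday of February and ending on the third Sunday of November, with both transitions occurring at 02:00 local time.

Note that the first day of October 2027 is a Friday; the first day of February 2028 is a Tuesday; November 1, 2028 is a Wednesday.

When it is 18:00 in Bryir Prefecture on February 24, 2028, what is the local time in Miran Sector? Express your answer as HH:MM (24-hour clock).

03:15

1 October 2027 is a Friday, so the first Sunday is October 3 and the third is October 17.
1 February 2028 is a Tuesday, so the first Sunday is February 6 and the third is February 20.
Daylight saving runs 17 October 2027 – 20 February 2028; February 24, 2028 is outside that window, so Bryir Prefecture is on standard time at UTC+00:45.
18:00 Bryir Prefecture − 0h45m = 17:15 UTC.
1 February 2028 is a Tuesday, so the first Saturday is February 5 and the fourth is February 26.
1 November 2028 is a Wednesday, so the first Sunday is November 5 and the third is November 19.
At the standard offset (UTC+10:00), 17:15 UTC + 10h = 03:15 Miran Sector standard time (rolling into the next day, 25 February 2028).
The standard-time date in Miran Sector, February 25, 2028, does not fall between 26 February and 19 November, so daylight saving is not in effect and Miran Sector is at UTC+10:00.
17:15 UTC + 10h = 03:15 Miran Sector (rolling into the next day, 25 February 2028).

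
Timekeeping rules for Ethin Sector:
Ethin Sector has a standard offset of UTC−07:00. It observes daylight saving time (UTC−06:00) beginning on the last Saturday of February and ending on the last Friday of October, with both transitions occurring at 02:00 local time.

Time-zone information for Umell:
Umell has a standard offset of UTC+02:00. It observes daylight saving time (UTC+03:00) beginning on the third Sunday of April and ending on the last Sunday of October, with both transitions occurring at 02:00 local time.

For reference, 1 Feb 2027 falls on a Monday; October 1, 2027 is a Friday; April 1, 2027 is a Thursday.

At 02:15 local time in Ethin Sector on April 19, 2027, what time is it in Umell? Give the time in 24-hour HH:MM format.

1 February 2027 is a Monday, so Saturdays fall on 6, 13, 20, 27; the last is February 27.
1 October 2027 is a Friday, so Fridays fall on 1, 8, 15, 22, 29; the last is October 29.
April 19, 2027 lies within the daylight-saving period (27 February – 29 October), so Ethin Sector is on daylight time, UTC−06:00.
02:15 Ethin Sector + 6h = 08:15 UTC.
1 April 2027 is a Thursday, so the first Sunday is April 4 and the third is April 18.
1 October 2027 is a Friday, so Sundays fall on 3, 10, 17, 24, 31; the last is October 31.
At the standard offset (UTC+02:00), 08:15 UTC + 2h = 10:15 Umell standard time.
The standard-time date in Umell, April 19, 2027, lies within the daylight-saving period (18 April – 31 October), so Umell is on daylight time, UTC+03:00.
08:15 UTC + 3h = 11:15 Umell.

11:15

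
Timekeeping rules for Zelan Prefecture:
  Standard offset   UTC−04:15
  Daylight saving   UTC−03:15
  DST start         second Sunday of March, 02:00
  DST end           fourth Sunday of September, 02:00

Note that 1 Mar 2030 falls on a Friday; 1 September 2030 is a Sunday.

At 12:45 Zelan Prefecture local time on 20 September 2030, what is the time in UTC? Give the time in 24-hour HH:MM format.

16:00

1 March 2030 is a Friday, so the first Sunday is March 3 and the second is March 10.
1 September 2030 is a Sunday, so the first Sunday is September 1 and the fourth is September 22.
20 September 2030 falls between 10 March and 22 September, so daylight saving is in effect and Zelan Prefecture is at UTC−03:15.
12:45 local + 3h15m = 16:00 UTC.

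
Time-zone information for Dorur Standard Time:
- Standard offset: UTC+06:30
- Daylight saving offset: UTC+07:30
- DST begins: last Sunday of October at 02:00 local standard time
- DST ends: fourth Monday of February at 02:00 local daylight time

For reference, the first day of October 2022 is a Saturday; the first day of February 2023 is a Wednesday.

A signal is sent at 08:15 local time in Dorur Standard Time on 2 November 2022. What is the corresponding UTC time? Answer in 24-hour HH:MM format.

1 October 2022 is a Saturday, so Sundays fall on 2, 9, 16, 23, 30; the last is October 30.
1 February 2023 is a Wednesday, so the first Monday is February 6 and the fourth is February 27.
2 November 2022 lies within the daylight-saving period (30 October 2022 – 27 February 2023), so Dorur Standard Time is on daylight time, UTC+07:30.
08:15 local − 7h30m = 00:45 UTC.

00:45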